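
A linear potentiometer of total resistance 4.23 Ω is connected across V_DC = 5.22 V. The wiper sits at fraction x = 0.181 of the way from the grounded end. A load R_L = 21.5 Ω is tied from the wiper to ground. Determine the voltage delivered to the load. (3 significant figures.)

Split the track: R_lower = x·R_p = 0.7656 Ω, R_upper = (1−x)·R_p = 3.464 Ω.
Lower segment in parallel with the load: 0.7656 ‖ 21.5 = 0.7393 Ω.
V_out = 5.22 × 0.7393/(3.464 + 0.7393) = 0.9180 V.

V_out ≈ 0.918 V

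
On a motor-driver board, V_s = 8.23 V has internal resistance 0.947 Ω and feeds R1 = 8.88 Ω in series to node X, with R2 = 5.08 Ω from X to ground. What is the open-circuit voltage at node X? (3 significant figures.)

V_th ≈ 2.80 V

R1' = 0.947 + 8.88 = 9.827 Ω (source resistance + R1).
V_th is the unloaded tap voltage: V_s · R2/(R1'+R2) = 8.23 × 0.3408 = 2.805 V.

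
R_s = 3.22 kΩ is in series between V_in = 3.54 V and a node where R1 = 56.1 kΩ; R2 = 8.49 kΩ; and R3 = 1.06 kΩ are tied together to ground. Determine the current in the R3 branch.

Equivalent of the parallel group: R_p = 0.9268 kΩ.
V_A by voltage divider: V_A = 3.54 × 0.9268/(3.22 + 0.9268) = 0.7912 V.
Branch current I = V_A/R3 = 0.7912/1.06 = 0.7464 mA.

I ≈ 0.746 mA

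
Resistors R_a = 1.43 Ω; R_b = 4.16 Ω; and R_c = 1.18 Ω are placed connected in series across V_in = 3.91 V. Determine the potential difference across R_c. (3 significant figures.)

V ≈ 0.682 V

Total series resistance ΣR = 1.43 + 4.16 + 1.18 = 6.770 Ω.
By the voltage-divider rule, V = 3.91 × 1.180/6.770 = 0.6815 V.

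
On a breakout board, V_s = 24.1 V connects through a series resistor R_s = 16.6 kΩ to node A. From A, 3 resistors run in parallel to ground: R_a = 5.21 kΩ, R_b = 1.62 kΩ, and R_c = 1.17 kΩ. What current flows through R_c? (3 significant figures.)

Parallel bank: R_p = 1/(1/5.21 + 1/1.62 + 1/1.17) = 0.6010 kΩ.
Node voltage V_A = V_s · R_p/(R_s + R_p) = 24.1 × 0.03494 = 0.8420 V.
I(R_c) = V_A / R_c = 0.8420/1.17 = 0.7197 mA.

I ≈ 0.720 mA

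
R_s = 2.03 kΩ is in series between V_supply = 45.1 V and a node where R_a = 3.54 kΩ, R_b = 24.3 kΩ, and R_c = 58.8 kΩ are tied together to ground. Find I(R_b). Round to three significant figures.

Combine the parallel branches: R_p = (1/3.54 + 1/24.3 + 1/58.8)⁻¹ = 2.936 kΩ.
Node voltage V_A = V_supply · R_p/(R_s + R_p) = 45.1 × 0.5912 = 26.66 V.
I(R_b) = V_A / R_b = 26.66/24.3 = 1.097 mA.
(Check via current divider: I_total = 9.082 mA; share G_k/ΣG = 0.1208 → same result.)

I ≈ 1.10 mA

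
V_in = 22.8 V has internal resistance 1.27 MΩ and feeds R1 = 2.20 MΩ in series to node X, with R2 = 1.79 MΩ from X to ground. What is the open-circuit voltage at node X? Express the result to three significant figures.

R1' = 1.27 + 2.20 = 3.470 MΩ (source resistance + R1).
With X open, the divider is unloaded: V_th = 22.8 × 1.79/5.260 = 7.759 V.

V_th ≈ 7.76 V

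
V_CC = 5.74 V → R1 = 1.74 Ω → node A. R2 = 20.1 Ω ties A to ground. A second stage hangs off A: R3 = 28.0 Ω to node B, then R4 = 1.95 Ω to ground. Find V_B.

V_B ≈ 0.326 V

Node A sees R2 in parallel with the series input of stage 2, R3 + R4 = 29.95 Ω.
Effective lower resistance at A: R2 ‖ 29.95 = 12.03 Ω.
V_A = 5.74 × 12.03/(1.74 + 12.03) = 5.015 V.
Then the unloaded second divider: V_B = V_A × R4/(R3+R4) = 5.015 × 0.06511 = 0.3265 V.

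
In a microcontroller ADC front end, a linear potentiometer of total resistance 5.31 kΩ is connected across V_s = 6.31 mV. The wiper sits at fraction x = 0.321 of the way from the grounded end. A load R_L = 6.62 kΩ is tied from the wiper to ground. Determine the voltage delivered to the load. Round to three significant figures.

The pot divides into 3.605 kΩ above the wiper and 1.705 kΩ below.
R_L loads the lower segment: effective lower R = 1.355 kΩ.
V_out = 6.31 × 1.355/(3.605 + 1.355) = 1.724 mV.

V_out ≈ 1.72 mV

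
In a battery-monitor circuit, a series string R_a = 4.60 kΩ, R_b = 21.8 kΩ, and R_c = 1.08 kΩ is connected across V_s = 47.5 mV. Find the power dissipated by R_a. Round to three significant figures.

The common current is I = 47.5/27.48 = 1.729 µA.
P(R_a) = I²·R_a = (1.729)² × 4.60 = 13.74 nW.

P ≈ 13.7 nW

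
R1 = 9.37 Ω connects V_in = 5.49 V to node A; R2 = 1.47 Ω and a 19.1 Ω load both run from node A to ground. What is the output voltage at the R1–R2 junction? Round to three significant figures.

R2 ‖ R_L = (1.47 × 19.1)/(1.47 + 19.1) = 1.365 Ω.
Then V_out = V_in · R2'/(R1 + R2') = 5.49 × 1.365/10.73 = 0.6981 V.

V_out ≈ 0.698 V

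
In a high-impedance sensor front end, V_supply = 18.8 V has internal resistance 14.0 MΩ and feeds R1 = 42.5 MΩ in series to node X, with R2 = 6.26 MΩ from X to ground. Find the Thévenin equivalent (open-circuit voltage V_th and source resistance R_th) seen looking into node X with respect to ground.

V_th ≈ 1.88 V, R_th ≈ 5.64 MΩ

R1' = 14.0 + 42.5 = 56.50 MΩ (source resistance + R1).
Open-circuit (no load on X): V_th = V_supply · R2/(R1' + R2) = 18.8 × 6.26/(56.50 + 6.26) = 1.875 V.
Looking into X with the source shorted: R_th = R1'·R2/(R1'+R2) = 56.50 × 6.26/62.76 = 5.636 MΩ.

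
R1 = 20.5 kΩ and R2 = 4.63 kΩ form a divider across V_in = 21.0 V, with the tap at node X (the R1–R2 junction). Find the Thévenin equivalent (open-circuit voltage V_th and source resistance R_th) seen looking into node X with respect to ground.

With X open, the divider is unloaded: V_th = 21.0 × 4.63/25.13 = 3.869 V.
Looking into X with the source shorted: R_th = R1·R2/(R1+R2) = 20.50 × 4.63/25.13 = 3.777 kΩ.

V_th ≈ 3.87 V, R_th ≈ 3.78 kΩ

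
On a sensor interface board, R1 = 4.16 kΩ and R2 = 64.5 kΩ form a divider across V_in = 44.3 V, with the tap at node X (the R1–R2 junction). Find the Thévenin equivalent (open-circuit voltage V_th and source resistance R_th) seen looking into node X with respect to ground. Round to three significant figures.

With X open, the divider is unloaded: V_th = 44.3 × 64.5/68.66 = 41.62 V.
With V_in suppressed (replaced by a short), R_th = R1 ‖ R2 = (4.160 × 64.5)/(4.160 + 64.5) = 3.908 kΩ.

V_th ≈ 41.6 V, R_th ≈ 3.91 kΩ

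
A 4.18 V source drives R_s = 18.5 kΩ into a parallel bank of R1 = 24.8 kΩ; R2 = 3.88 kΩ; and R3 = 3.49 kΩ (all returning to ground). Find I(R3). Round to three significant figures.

I ≈ 0.101 mA

Parallel bank: R_p = 1/(1/24.8 + 1/3.88 + 1/3.49) = 1.711 kΩ.
Node voltage V_A = V_in · R_p/(R_s + R_p) = 4.18 × 0.08464 = 0.3538 V.
Branch current I = V_A/R3 = 0.3538/3.49 = 0.1014 mA.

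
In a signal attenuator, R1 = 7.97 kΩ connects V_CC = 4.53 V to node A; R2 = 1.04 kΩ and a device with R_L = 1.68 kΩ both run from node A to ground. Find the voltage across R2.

The load sits in parallel with R2, giving an effective lower resistance R2' = R2·R_L/(R2+R_L) = 0.6424 kΩ.
Then V_out = V_CC · R2'/(R1 + R2') = 4.53 × 0.6424/8.612 = 0.3379 V.
(Unloaded it would be 0.523 V; the load pulls it down.)

V_out ≈ 0.338 V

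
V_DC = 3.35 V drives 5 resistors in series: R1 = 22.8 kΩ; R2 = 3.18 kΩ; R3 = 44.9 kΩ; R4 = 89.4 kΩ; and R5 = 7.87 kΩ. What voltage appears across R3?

V ≈ 0.895 V

ΣR = 22.8 + 3.18 + 44.9 + 89.4 + 7.87 = 168.2 kΩ.
V = V_DC · R/ΣR = 3.35 × 0.2670 = 0.8945 V.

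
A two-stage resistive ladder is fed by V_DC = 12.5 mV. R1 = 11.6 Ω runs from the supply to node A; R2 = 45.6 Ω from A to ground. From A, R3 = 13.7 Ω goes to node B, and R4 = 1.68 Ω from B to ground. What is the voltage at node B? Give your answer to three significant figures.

V_B ≈ 0.680 mV

Looking into the second stage from A: R3 + R4 = 15.38 Ω appears in parallel with R2.
R2 ‖ (R3+R4) = 11.50 Ω.
So V_A = 12.5 × 0.4979 = 6.223 mV.
Then the unloaded second divider: V_B = V_A × R4/(R3+R4) = 6.223 × 0.1092 = 0.6798 mV.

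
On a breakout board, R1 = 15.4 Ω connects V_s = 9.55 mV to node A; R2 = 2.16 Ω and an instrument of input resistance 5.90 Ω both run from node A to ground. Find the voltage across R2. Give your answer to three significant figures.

V_out ≈ 0.889 mV

R2 ‖ R_L = (2.16 × 5.90)/(2.16 + 5.90) = 1.581 Ω.
Voltage divider with the loaded lower leg: V_out = 9.55 × 1.581/(15.4 + 1.581) = 9.55 × 0.09311 = 0.8892 mV.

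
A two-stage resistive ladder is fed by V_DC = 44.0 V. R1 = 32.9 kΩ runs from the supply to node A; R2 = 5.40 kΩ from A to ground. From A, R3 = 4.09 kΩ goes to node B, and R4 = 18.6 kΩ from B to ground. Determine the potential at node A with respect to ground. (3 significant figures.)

V_A ≈ 5.15 V

Looking into the second stage from A: R3 + R4 = 22.69 kΩ appears in parallel with R2.
R2 ‖ (R3+R4) = 4.362 kΩ.
V_A = 44.0 × 4.362/(32.9 + 4.362) = 5.151 V.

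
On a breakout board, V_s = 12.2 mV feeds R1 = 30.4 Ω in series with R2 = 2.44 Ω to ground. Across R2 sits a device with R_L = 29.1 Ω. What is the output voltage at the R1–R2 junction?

The load sits in parallel with R2, giving an effective lower resistance R2' = R2·R_L/(R2+R_L) = 2.251 Ω.
Then V_out = V_s · R2'/(R1 + R2') = 12.2 × 2.251/32.65 = 0.8412 mV.
(Unloaded it would be 0.906 mV; the load pulls it down.)

V_out ≈ 0.841 mV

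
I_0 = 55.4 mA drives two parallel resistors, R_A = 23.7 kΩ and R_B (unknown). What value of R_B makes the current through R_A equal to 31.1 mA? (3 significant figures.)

R_B ≈ 30.3 kΩ

The fraction through R_A equals R_B/(R_A+R_B).
31.1/55.4 = R_B/(R_A + R_B) → R_B = R_A · (0.5614)/(1 − 0.5614) = 23.7 × 1.280 = 30.33 kΩ.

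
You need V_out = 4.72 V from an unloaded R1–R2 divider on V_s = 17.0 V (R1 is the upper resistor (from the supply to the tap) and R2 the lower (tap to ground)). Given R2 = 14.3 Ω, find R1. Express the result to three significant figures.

Required fraction k = V_out/V_s = 0.2776.
R1 = R2·(1/k − 1) = 14.3 × 2.602 = 37.20 Ω.

R1 ≈ 37.2 Ω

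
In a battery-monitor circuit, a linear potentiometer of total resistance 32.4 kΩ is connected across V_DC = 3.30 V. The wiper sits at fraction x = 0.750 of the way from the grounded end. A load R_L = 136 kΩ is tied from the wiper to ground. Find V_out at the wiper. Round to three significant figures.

Split the track: R_lower = x·R_p = 24.30 kΩ, R_upper = (1−x)·R_p = 8.100 kΩ.
R_L loads the lower segment: effective lower R = 20.62 kΩ.
Loaded-divider output: V_out = 3.30 × 0.7179 = 2.369 V.

V_out ≈ 2.37 V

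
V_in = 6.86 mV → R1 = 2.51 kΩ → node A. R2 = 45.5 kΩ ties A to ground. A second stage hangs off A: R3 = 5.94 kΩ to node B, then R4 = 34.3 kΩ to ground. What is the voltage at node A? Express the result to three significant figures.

The second stage (R3 + R4 = 40.24 kΩ) loads node A in parallel with R2.
Effective lower resistance at A: R2 ‖ 40.24 = 21.35 kΩ.
So V_A = 6.86 × 0.8948 = 6.138 mV.

V_A ≈ 6.14 mV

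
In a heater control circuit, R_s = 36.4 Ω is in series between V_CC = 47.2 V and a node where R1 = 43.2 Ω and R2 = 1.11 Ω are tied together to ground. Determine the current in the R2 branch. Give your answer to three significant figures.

I ≈ 1.23 A

Combine the parallel branches: R_p = (1/43.2 + 1/1.11)⁻¹ = 1.082 Ω.
Node voltage V_A = V_CC · R_p/(R_s + R_p) = 47.2 × 0.02887 = 1.363 V.
I(R2) = V_A / R2 = 1.363/1.11 = 1.228 A.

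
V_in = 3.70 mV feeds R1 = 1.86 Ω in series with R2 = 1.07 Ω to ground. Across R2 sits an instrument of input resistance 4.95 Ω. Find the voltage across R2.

The load sits in parallel with R2, giving an effective lower resistance R2' = R2·R_L/(R2+R_L) = 0.8798 Ω.
Now apply the divider: V_out = 3.70 × 0.3211 = 1.188 mV.

V_out ≈ 1.19 mV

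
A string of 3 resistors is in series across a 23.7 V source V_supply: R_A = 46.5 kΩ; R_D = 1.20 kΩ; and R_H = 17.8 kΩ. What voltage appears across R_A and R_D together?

V ≈ 17.3 V

Series total: ΣR = 46.5 + 1.20 + 17.8 = 65.50 kΩ.
R_{R_A..R_D} = 46.5 + 1.20 = 47.70 kΩ.
V = V_supply · R/ΣR = 23.7 × 0.7282 = 17.26 V.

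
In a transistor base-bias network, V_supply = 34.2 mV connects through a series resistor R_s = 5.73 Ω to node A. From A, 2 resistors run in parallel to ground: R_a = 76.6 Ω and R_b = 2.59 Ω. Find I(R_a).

I ≈ 0.136 mA

Equivalent of the parallel group: R_p = 2.505 Ω.
V_A by voltage divider: V_A = 34.2 × 2.505/(5.73 + 2.505) = 10.40 mV.
I(R_a) = V_A / R_a = 10.40/76.6 = 0.1358 mA.
(Check via current divider: I_total = 4.153 mA; share G_k/ΣG = 0.03271 → same result.)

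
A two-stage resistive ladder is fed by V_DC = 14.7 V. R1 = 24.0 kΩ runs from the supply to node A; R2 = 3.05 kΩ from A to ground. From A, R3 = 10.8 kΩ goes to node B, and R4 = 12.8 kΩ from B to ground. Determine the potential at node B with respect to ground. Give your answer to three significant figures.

Looking into the second stage from A: R3 + R4 = 23.60 kΩ appears in parallel with R2.
Effective lower resistance at A: R2 ‖ 23.60 = 2.701 kΩ.
V_A = 14.7 × 2.701/(24.0 + 2.701) = 1.487 V.
Stage 2 is unloaded, so V_B = V_A · R4/(R3+R4) = 1.487 × 12.8/23.60 = 0.8065 V.

V_B ≈ 0.806 V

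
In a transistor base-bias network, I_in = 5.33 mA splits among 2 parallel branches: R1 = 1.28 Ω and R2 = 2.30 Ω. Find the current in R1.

I ≈ 3.42 mA

For two parallel branches, I_k = I_in · (other R)/(sum of R).
So I = 5.33 × 2.30/3.580 = 3.424 mA.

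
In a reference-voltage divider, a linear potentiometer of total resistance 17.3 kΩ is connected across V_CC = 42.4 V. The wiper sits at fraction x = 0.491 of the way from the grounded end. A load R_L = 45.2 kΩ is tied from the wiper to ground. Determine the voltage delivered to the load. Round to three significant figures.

The pot divides into 8.806 kΩ above the wiper and 8.494 kΩ below.
(x·R_p) ‖ R_L = 7.151 kΩ.
Then V_out = V_CC · 7.151/(8.806 + 7.151) = 19.00 V.
(Unloaded: V_out = x·V_CC = 20.8 V.)

V_out ≈ 19.0 V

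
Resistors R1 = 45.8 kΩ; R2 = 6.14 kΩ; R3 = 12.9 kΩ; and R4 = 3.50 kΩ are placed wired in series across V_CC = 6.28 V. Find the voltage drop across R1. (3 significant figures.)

Total series resistance ΣR = 45.8 + 6.14 + 12.9 + 3.50 = 68.34 kΩ.
By the voltage-divider rule, V = 6.28 × 45.80/68.34 = 4.209 V.

V ≈ 4.21 V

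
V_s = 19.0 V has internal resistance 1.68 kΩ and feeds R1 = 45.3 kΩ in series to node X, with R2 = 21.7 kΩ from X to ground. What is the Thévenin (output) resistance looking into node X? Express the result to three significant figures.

R_th ≈ 14.8 kΩ

R1' = 1.68 + 45.3 = 46.98 kΩ (source resistance + R1).
Looking into X with the source shorted: R_th = R1'·R2/(R1'+R2) = 46.98 × 21.7/68.68 = 14.84 kΩ.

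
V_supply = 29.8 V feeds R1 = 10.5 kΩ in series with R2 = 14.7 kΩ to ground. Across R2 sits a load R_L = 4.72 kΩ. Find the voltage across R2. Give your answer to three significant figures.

R2 ‖ R_L = (14.7 × 4.72)/(14.7 + 4.72) = 3.573 kΩ.
Then V_out = V_supply · R2'/(R1 + R2') = 29.8 × 3.573/14.07 = 7.566 V.
(Unloaded it would be 17.4 V; the load pulls it down.)

V_out ≈ 7.57 V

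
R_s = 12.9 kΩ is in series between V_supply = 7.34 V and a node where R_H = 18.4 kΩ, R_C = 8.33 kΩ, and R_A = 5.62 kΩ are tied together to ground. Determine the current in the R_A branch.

I ≈ 0.236 mA

Parallel bank: R_p = 1/(1/18.4 + 1/8.33 + 1/5.62) = 2.838 kΩ.
V_A by voltage divider: V_A = 7.34 × 2.838/(12.9 + 2.838) = 1.324 V.
Branch current I = V_A/R_A = 1.324/5.62 = 0.2355 mA.
(Equivalently: I_total = 0.4664 mA, then current-divider fraction G_k/ΣG = 0.5050.)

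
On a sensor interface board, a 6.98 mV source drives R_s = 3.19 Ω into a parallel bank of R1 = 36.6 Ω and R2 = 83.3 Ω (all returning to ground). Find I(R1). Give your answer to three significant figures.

I ≈ 0.169 mA

Combine the parallel branches: R_p = (1/36.6 + 1/83.3)⁻¹ = 25.43 Ω.
Node voltage V_A = V_CC · R_p/(R_s + R_p) = 6.98 × 0.8885 = 6.202 mV.
Branch current I = V_A/R1 = 6.202/36.6 = 0.1695 mA.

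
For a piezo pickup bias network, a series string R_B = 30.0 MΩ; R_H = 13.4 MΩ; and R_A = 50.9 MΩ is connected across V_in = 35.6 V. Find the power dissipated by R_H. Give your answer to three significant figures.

P ≈ 1.91 µW

Series current I = V_in/ΣR = 35.6/94.30 = 0.3775 µA.
V(R_H) = I·R = 5.059 V; P = V·I = 5.059 × 0.3775 = 1.910 µW.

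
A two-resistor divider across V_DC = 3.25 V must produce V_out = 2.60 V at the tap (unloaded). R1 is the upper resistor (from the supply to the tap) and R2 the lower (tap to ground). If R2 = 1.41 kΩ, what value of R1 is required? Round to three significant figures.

Required fraction k = V_out/V_DC = 0.8000.
Rearranging, R1 = R2·(1−k)/k = 1.41 × 0.2500 = 0.3525 kΩ.

R1 ≈ 0.352 kΩ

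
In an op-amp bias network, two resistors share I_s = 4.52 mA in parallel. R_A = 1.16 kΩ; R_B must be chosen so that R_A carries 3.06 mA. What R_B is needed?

R_B ≈ 2.43 kΩ

Two-branch current divider: I_A = I_s · R_B/(R_A + R_B).
3.06/4.52 = R_B/(R_A + R_B) → R_B = R_A · (0.6770)/(1 − 0.6770) = 1.16 × 2.096 = 2.431 kΩ.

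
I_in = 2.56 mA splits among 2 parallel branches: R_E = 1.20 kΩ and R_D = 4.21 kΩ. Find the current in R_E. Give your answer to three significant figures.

For two parallel branches, I_k = I_in · (other R)/(sum of R).
So I = 2.56 × 4.21/5.410 = 1.992 mA.

I ≈ 1.99 mA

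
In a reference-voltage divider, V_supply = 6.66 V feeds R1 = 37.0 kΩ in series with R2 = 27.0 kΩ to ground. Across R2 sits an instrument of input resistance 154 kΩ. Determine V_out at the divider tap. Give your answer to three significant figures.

V_out ≈ 2.55 V

R2 ‖ R_L = (27.0 × 154)/(27.0 + 154) = 22.97 kΩ.
Voltage divider with the loaded lower leg: V_out = 6.66 × 22.97/(37.0 + 22.97) = 6.66 × 0.3830 = 2.551 V.
(Unloaded it would be 2.81 V; the load pulls it down.)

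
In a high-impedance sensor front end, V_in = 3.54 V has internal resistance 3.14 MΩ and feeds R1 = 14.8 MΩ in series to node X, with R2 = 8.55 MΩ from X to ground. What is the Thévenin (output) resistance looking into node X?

R_th ≈ 5.79 MΩ

R1' = 3.14 + 14.8 = 17.94 MΩ (source resistance + R1).
Looking into X with the source shorted: R_th = R1'·R2/(R1'+R2) = 17.94 × 8.55/26.49 = 5.790 MΩ.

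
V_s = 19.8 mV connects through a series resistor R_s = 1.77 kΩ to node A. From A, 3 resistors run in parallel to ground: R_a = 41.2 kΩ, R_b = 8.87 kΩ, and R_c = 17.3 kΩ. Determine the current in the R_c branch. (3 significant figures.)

Equivalent of the parallel group: R_p = 5.133 kΩ.
Node voltage V_A = V_s · R_p/(R_s + R_p) = 19.8 × 0.7436 = 14.72 mV.
Branch current I = V_A/R_c = 14.72/17.3 = 0.8510 µA.

I ≈ 0.851 µA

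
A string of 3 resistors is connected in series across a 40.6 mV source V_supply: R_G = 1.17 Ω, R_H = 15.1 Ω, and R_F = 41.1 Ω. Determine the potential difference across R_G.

V ≈ 0.828 mV

Series total: ΣR = 1.17 + 15.1 + 41.1 = 57.37 Ω.
Voltage divider: V = V_supply · (1.170 / 57.37) = 40.6 × 0.02039 = 0.8280 mV.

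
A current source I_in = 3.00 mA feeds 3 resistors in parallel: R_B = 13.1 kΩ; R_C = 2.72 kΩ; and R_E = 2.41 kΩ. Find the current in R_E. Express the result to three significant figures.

I ≈ 1.45 mA

Total conductance ΣG = 1/13.1 + 1/2.72 + 1/2.41 = 0.8589 (units of 1/kΩ).
Current divider: I(R_E) = I_in · G_k/ΣG = 3.00 × (0.4149/0.8589) = 3.00 × 0.4831 = 1.449 mA.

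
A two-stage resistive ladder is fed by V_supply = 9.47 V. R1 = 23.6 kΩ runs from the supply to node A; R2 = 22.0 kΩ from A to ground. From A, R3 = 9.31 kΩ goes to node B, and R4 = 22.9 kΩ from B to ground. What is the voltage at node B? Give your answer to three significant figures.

The second stage (R3 + R4 = 32.21 kΩ) loads node A in parallel with R2.
R2 ‖ (R3+R4) = 13.07 kΩ.
First divider: V_A = V_supply · 13.07/(23.6 + 13.07) = 3.376 V.
Then the unloaded second divider: V_B = V_A × R4/(R3+R4) = 3.376 × 0.7110 = 2.400 V.

V_B ≈ 2.40 V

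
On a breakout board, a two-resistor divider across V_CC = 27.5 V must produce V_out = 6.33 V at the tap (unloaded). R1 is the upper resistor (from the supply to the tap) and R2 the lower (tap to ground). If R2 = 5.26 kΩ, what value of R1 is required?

R1 ≈ 17.6 kΩ

The divider ratio is R2/(R1+R2) = 6.33/27.5 = 0.2302.
Rearranging, R1 = R2·(1−k)/k = 5.26 × 3.344 = 17.59 kΩ.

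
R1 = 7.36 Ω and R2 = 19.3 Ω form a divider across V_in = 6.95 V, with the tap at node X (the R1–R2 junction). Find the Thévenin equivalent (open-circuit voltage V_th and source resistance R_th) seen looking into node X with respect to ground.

V_th is the unloaded tap voltage: V_in · R2/(R1+R2) = 6.95 × 0.7239 = 5.031 V.
Zeroing V_in shorts the top of R1 to ground, so R_th = R1 ‖ R2 = 5.328 Ω.

V_th ≈ 5.03 V, R_th ≈ 5.33 Ω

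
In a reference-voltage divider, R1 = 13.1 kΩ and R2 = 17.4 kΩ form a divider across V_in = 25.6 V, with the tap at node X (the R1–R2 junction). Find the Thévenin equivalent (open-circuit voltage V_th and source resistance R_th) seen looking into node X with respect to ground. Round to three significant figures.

V_th ≈ 14.6 V, R_th ≈ 7.47 kΩ

With X open, the divider is unloaded: V_th = 25.6 × 17.4/30.50 = 14.60 V.
With V_in suppressed (replaced by a short), R_th = R1 ‖ R2 = (13.10 × 17.4)/(13.10 + 17.4) = 7.473 kΩ.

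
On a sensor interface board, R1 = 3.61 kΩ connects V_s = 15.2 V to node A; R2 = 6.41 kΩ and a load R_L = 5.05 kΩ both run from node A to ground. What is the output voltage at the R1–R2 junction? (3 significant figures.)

The load sits in parallel with R2, giving an effective lower resistance R2' = R2·R_L/(R2+R_L) = 2.825 kΩ.
Voltage divider with the loaded lower leg: V_out = 15.2 × 2.825/(3.61 + 2.825) = 15.2 × 0.4390 = 6.672 V.
(Unloaded it would be 9.72 V; the load pulls it down.)

V_out ≈ 6.67 V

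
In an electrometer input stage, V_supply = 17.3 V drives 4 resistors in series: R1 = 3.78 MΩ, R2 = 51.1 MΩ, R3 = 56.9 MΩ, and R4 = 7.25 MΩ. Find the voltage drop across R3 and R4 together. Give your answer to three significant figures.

V ≈ 9.32 V

ΣR = 3.78 + 51.1 + 56.9 + 7.25 = 119.0 MΩ.
R_{R3..R4} = 56.9 + 7.25 = 64.15 MΩ.
Voltage divider: V = V_supply · (64.15 / 119.0) = 17.3 × 0.5389 = 9.324 V.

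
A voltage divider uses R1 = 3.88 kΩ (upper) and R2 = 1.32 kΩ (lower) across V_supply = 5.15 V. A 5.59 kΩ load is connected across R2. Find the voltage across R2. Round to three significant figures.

V_out ≈ 1.11 V

First combine the lower leg with the load: R2 ‖ R_L = 1.068 kΩ.
Then V_out = V_supply · R2'/(R1 + R2') = 5.15 × 1.068/4.948 = 1.111 V.
(Unloaded it would be 1.31 V; the load pulls it down.)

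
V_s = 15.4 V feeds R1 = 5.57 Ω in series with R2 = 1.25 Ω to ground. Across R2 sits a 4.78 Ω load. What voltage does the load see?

V_out ≈ 2.33 V

First combine the lower leg with the load: R2 ‖ R_L = 0.9909 Ω.
Then V_out = V_s · R2'/(R1 + R2') = 15.4 × 0.9909/6.561 = 2.326 V.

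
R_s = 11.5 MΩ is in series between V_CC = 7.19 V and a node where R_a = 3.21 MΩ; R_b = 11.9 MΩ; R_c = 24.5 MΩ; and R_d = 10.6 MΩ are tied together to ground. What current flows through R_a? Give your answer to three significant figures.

Combine the parallel branches: R_p = (1/3.21 + 1/11.9 + 1/24.5 + 1/10.6)⁻¹ = 1.884 MΩ.
V_A by voltage divider: V_A = 7.19 × 1.884/(11.5 + 1.884) = 1.012 V.
I(R_a) = V_A / R_a = 1.012/3.21 = 0.3153 µA.

I ≈ 0.315 µA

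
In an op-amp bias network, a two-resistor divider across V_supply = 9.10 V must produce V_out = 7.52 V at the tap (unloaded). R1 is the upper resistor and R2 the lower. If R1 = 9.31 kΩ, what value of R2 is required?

The divider ratio is R2/(R1+R2) = 7.52/9.10 = 0.8264.
So R2 = R1 · V_out/(V_supply − V_out) = 9.31 × 7.52/(9.10 − 7.52) = 9.31 × 4.759 = 44.31 kΩ.

R2 ≈ 44.3 kΩ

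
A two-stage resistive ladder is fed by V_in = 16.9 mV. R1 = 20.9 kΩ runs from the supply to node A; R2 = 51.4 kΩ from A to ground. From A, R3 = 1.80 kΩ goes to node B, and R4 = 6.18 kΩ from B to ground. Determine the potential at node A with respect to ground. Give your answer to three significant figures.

V_A ≈ 4.20 mV

Node A sees R2 in parallel with the series input of stage 2, R3 + R4 = 7.980 kΩ.
R2 ‖ (R3+R4) = 6.908 kΩ.
First divider: V_A = V_in · 6.908/(20.9 + 6.908) = 4.198 mV.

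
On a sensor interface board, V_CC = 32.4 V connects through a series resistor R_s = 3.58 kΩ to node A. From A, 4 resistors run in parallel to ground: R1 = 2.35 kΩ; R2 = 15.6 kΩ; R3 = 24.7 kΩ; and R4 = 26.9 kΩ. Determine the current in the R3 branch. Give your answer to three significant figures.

Parallel bank: R_p = 1/(1/2.35 + 1/15.6 + 1/24.7 + 1/26.9) = 1.763 kΩ.
Node voltage V_A = V_CC · R_p/(R_s + R_p) = 32.4 × 0.3299 = 10.69 V.
I(R3) = V_A / R3 = 10.69/24.7 = 0.4328 mA.

I ≈ 0.433 mA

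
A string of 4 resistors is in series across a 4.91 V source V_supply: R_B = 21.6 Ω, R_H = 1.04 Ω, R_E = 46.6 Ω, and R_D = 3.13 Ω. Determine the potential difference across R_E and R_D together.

Series total: ΣR = 21.6 + 1.04 + 46.6 + 3.13 = 72.37 Ω.
R_{R_E..R_D} = 46.6 + 3.13 = 49.73 Ω.
V = V_supply · R/ΣR = 4.91 × 0.6872 = 3.374 V.

V ≈ 3.37 V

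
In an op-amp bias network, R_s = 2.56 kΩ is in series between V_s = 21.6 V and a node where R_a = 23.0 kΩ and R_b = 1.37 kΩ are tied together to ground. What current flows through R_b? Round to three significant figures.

I ≈ 5.29 mA

Parallel bank: R_p = 1/(1/23.0 + 1/1.37) = 1.293 kΩ.
V_A by voltage divider: V_A = 21.6 × 1.293/(2.56 + 1.293) = 7.249 V.
Branch current I = V_A/R_b = 7.249/1.37 = 5.291 mA.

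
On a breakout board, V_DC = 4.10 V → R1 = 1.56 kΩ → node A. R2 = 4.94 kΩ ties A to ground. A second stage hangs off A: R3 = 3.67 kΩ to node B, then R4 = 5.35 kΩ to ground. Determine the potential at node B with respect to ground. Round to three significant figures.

V_B ≈ 1.63 V

Node A sees R2 in parallel with the series input of stage 2, R3 + R4 = 9.020 kΩ.
R2 ‖ (R3+R4) = 3.192 kΩ.
V_A = 4.10 × 3.192/(1.56 + 3.192) = 2.754 V.
Then the unloaded second divider: V_B = V_A × R4/(R3+R4) = 2.754 × 0.5931 = 1.633 V.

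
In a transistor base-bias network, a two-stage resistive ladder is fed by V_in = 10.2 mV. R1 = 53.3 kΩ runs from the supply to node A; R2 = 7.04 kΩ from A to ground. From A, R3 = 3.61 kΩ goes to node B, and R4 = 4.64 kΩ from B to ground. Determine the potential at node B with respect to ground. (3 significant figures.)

V_B ≈ 0.382 mV

The second stage (R3 + R4 = 8.250 kΩ) loads node A in parallel with R2.
R2 ‖ (R3+R4) = 3.799 kΩ.
So V_A = 10.2 × 0.06653 = 0.6786 mV.
Then the unloaded second divider: V_B = V_A × R4/(R3+R4) = 0.6786 × 0.5624 = 0.3816 mV.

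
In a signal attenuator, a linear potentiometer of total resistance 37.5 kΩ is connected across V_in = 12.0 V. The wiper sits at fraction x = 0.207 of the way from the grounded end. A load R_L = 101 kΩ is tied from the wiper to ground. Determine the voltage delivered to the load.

V_out ≈ 2.34 V

Lower segment x·R_p = 7.762 kΩ; upper segment (1−x)·R_p = 29.74 kΩ.
(x·R_p) ‖ R_L = 7.208 kΩ.
Loaded-divider output: V_out = 12.0 × 0.1951 = 2.341 V.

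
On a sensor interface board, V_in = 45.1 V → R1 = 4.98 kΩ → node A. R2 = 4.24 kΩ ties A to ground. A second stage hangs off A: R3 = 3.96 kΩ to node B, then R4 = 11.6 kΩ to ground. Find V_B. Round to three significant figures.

Looking into the second stage from A: R3 + R4 = 15.56 kΩ appears in parallel with R2.
R2 ‖ (R3+R4) = 3.332 kΩ.
V_A = 45.1 × 3.332/(4.98 + 3.332) = 18.08 V.
Then the unloaded second divider: V_B = V_A × R4/(R3+R4) = 18.08 × 0.7455 = 13.48 V.

V_B ≈ 13.5 V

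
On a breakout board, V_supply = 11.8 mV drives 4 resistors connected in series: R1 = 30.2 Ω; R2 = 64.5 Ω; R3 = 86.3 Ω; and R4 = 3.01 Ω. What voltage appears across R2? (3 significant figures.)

V ≈ 4.14 mV

Total series resistance ΣR = 30.2 + 64.5 + 86.3 + 3.01 = 184.0 Ω.
Voltage divider: V = V_supply · (64.50 / 184.0) = 11.8 × 0.3505 = 4.136 mV.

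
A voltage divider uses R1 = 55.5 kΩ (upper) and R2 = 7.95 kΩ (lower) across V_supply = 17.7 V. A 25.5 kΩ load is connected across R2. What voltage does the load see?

V_out ≈ 1.74 V

R2 ‖ R_L = (7.95 × 25.5)/(7.95 + 25.5) = 6.061 kΩ.
Now apply the divider: V_out = 17.7 × 0.09845 = 1.743 V.
(Unloaded it would be 2.22 V; the load pulls it down.)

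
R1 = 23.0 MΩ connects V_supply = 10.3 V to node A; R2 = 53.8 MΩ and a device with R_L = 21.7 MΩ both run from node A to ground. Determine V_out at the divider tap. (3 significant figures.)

R2 ‖ R_L = (53.8 × 21.7)/(53.8 + 21.7) = 15.46 MΩ.
Voltage divider with the loaded lower leg: V_out = 10.3 × 15.46/(23.0 + 15.46) = 10.3 × 0.4020 = 4.141 V.

V_out ≈ 4.14 V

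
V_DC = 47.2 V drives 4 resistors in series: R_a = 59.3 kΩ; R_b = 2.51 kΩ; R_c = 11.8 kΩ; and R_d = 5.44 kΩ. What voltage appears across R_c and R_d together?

Total series resistance ΣR = 59.3 + 2.51 + 11.8 + 5.44 = 79.05 kΩ.
R_{R_c..R_d} = 11.8 + 5.44 = 17.24 kΩ.
V = V_DC · R/ΣR = 47.2 × 0.2181 = 10.29 V.

V ≈ 10.3 V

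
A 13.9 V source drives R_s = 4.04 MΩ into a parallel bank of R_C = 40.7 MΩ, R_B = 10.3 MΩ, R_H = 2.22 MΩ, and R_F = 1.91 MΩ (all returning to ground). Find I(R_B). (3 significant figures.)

I ≈ 0.249 µA

Combine the parallel branches: R_p = (1/40.7 + 1/10.3 + 1/2.22 + 1/1.91)⁻¹ = 0.9127 MΩ.
V_A by voltage divider: V_A = 13.9 × 0.9127/(4.04 + 0.9127) = 2.562 V.
I(R_B) = V_A / R_B = 2.562/10.3 = 0.2487 µA.
(Equivalently: I_total = 2.807 µA, then current-divider fraction G_k/ΣG = 0.08861.)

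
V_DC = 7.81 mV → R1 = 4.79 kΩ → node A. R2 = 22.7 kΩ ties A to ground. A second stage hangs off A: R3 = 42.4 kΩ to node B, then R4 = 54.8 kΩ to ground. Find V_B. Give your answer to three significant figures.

V_B ≈ 3.49 mV

Node A sees R2 in parallel with the series input of stage 2, R3 + R4 = 97.20 kΩ.
Effective lower resistance at A: R2 ‖ 97.20 = 18.40 kΩ.
V_A = 7.81 × 18.40/(4.79 + 18.40) = 6.197 mV.
V_B = V_A × 0.5638 = 3.494 mV.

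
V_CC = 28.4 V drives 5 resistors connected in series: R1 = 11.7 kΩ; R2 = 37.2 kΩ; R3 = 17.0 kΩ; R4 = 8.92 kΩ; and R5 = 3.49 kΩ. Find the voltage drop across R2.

V ≈ 13.5 V

ΣR = 11.7 + 37.2 + 17.0 + 8.92 + 3.49 = 78.31 kΩ.
Voltage divider: V = V_CC · (37.20 / 78.31) = 28.4 × 0.4750 = 13.49 V.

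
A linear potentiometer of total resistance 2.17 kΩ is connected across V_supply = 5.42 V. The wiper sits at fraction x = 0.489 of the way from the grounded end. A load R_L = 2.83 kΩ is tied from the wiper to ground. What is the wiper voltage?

V_out ≈ 2.22 V

Lower segment x·R_p = 1.061 kΩ; upper segment (1−x)·R_p = 1.109 kΩ.
R_L loads the lower segment: effective lower R = 0.7718 kΩ.
V_out = 5.42 × 0.7718/(1.109 + 0.7718) = 2.224 V.
(Unloaded: V_out = x·V_supply = 2.65 V.)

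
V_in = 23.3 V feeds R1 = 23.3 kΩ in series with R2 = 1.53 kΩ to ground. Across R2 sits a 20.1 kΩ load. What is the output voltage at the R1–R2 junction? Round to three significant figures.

First combine the lower leg with the load: R2 ‖ R_L = 1.422 kΩ.
Now apply the divider: V_out = 23.3 × 0.05751 = 1.340 V.

V_out ≈ 1.34 V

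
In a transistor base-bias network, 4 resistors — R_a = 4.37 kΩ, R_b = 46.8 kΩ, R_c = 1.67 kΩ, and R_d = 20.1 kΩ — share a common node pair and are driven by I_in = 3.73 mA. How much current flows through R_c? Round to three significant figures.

ΣG = 1/4.37 + 1/46.8 + 1/1.67 + 1/20.1 = 0.8988.
R_c takes the fraction G_k/ΣG = 0.5988/0.8988 = 0.6663, so I = 3.73 × 0.6663 = 2.485 mA.

I ≈ 2.49 mA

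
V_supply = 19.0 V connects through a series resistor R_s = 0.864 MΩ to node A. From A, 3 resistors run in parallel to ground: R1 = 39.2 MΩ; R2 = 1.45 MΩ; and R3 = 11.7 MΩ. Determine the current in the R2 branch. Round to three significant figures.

I ≈ 7.75 µA

Equivalent of the parallel group: R_p = 1.249 MΩ.
Node voltage V_A = V_supply · R_p/(R_s + R_p) = 19.0 × 0.5911 = 11.23 V.
Branch current I = V_A/R2 = 11.23/1.45 = 7.746 µA.
(Check via current divider: I_total = 8.992 µA; share G_k/ΣG = 0.8614 → same result.)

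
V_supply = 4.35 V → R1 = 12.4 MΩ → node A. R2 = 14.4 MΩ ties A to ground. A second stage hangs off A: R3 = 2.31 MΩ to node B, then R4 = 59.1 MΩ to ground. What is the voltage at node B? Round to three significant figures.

Node A sees R2 in parallel with the series input of stage 2, R3 + R4 = 61.41 MΩ.
Effective lower resistance at A: R2 ‖ 61.41 = 11.66 MΩ.
So V_A = 4.35 × 0.4847 = 2.109 V.
Stage 2 is unloaded, so V_B = V_A · R4/(R3+R4) = 2.109 × 59.1/61.41 = 2.029 V.

V_B ≈ 2.03 V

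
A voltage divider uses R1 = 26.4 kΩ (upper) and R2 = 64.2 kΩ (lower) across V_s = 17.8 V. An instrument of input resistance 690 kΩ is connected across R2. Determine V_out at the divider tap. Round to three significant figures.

V_out ≈ 12.3 V

The load sits in parallel with R2, giving an effective lower resistance R2' = R2·R_L/(R2+R_L) = 58.74 kΩ.
Then V_out = V_s · R2'/(R1 + R2') = 17.8 × 58.74/85.14 = 12.28 V.
(Unloaded it would be 12.6 V; the load pulls it down.)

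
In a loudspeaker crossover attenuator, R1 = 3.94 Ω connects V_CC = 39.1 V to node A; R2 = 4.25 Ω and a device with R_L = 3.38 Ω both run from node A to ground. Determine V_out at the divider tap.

First combine the lower leg with the load: R2 ‖ R_L = 1.883 Ω.
Then V_out = V_CC · R2'/(R1 + R2') = 39.1 × 1.883/5.823 = 12.64 V.

V_out ≈ 12.6 V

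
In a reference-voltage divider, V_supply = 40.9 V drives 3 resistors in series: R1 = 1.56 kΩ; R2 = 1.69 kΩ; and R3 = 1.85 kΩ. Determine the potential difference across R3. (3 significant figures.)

Series total: ΣR = 1.56 + 1.69 + 1.85 = 5.100 kΩ.
Voltage divider: V = V_supply · (1.850 / 5.100) = 40.9 × 0.3627 = 14.84 V.

V ≈ 14.8 V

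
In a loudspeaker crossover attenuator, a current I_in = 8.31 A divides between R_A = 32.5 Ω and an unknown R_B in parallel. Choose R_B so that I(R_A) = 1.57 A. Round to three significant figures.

R_B ≈ 7.57 Ω

In a two-way split, I_A/I_in = R_B/(R_A + R_B).
1.57/8.31 = R_B/(R_A + R_B) → R_B = R_A · (0.1889)/(1 − 0.1889) = 32.5 × 0.2329 = 7.570 Ω.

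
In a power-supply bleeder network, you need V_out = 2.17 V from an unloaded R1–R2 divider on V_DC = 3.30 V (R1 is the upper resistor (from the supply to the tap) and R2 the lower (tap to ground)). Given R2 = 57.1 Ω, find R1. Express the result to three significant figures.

The divider ratio is R2/(R1+R2) = 2.17/3.30 = 0.6576.
Rearranging, R1 = R2·(1−k)/k = 57.1 × 0.5207 = 29.73 Ω.

R1 ≈ 29.7 Ω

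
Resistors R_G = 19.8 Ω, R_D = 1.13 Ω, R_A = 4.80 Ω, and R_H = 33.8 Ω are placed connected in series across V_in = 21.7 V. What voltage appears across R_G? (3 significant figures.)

V ≈ 7.22 V

ΣR = 19.8 + 1.13 + 4.80 + 33.8 = 59.53 Ω.
By the voltage-divider rule, V = 21.7 × 19.80/59.53 = 7.218 V.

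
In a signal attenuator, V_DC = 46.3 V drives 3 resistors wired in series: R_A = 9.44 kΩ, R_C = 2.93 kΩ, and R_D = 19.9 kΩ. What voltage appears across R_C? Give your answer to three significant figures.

Total series resistance ΣR = 9.44 + 2.93 + 19.9 = 32.27 kΩ.
Voltage divider: V = V_DC · (2.930 / 32.27) = 46.3 × 0.09080 = 4.204 V.

V ≈ 4.20 V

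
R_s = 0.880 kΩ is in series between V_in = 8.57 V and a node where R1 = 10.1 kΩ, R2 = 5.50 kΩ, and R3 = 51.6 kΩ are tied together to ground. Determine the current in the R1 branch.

Equivalent of the parallel group: R_p = 3.331 kΩ.
V_A = 8.57 × 3.331/4.211 = 6.779 V.
I(R1) = V_A / R1 = 6.779/10.1 = 0.6712 mA.

I ≈ 0.671 mA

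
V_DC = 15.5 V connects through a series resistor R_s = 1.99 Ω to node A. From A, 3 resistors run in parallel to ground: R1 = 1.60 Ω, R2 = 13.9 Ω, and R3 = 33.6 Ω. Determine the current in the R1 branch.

I ≈ 3.96 A

Combine the parallel branches: R_p = (1/1.60 + 1/13.9 + 1/33.6)⁻¹ = 1.376 Ω.
Node voltage V_A = V_DC · R_p/(R_s + R_p) = 15.5 × 0.4088 = 6.337 V.
Branch current I = V_A/R1 = 6.337/1.60 = 3.960 A.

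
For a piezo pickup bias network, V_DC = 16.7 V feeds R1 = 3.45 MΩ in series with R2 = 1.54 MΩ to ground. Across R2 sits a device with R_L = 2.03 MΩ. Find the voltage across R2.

The load sits in parallel with R2, giving an effective lower resistance R2' = R2·R_L/(R2+R_L) = 0.8757 MΩ.
Now apply the divider: V_out = 16.7 × 0.2024 = 3.381 V.

V_out ≈ 3.38 V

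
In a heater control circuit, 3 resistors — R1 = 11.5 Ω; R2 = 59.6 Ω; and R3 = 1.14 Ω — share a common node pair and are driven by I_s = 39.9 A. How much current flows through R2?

I ≈ 0.682 A

Total conductance ΣG = 1/11.5 + 1/59.6 + 1/1.14 = 0.9809 (units of 1/Ω).
By the current-divider rule, I = I_s · G_k/ΣG = 39.9 × 0.01710 = 0.6825 A.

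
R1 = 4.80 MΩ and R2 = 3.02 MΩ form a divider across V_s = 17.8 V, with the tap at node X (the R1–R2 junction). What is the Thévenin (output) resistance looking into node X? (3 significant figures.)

R_th ≈ 1.85 MΩ

With V_s suppressed (replaced by a short), R_th = R1 ‖ R2 = (4.800 × 3.02)/(4.800 + 3.02) = 1.854 MΩ.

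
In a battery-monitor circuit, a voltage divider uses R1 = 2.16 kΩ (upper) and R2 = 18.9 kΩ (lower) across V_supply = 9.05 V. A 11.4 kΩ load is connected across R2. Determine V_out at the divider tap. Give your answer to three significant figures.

R2 ‖ R_L = (18.9 × 11.4)/(18.9 + 11.4) = 7.111 kΩ.
Then V_out = V_supply · R2'/(R1 + R2') = 9.05 × 7.111/9.271 = 6.941 V.
(Unloaded it would be 8.12 V; the load pulls it down.)

V_out ≈ 6.94 V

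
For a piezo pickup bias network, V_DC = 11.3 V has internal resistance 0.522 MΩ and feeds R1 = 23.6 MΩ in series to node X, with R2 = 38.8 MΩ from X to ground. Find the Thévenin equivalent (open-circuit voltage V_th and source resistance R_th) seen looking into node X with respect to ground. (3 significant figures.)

R1' = 0.522 + 23.6 = 24.12 MΩ (source resistance + R1).
V_th is the unloaded tap voltage: V_DC · R2/(R1'+R2) = 11.3 × 0.6166 = 6.968 V.
With V_DC suppressed (replaced by a short), R_th = R1' ‖ R2 = (24.12 × 38.8)/(24.12 + 38.8) = 14.87 MΩ.

V_th ≈ 6.97 V, R_th ≈ 14.9 MΩ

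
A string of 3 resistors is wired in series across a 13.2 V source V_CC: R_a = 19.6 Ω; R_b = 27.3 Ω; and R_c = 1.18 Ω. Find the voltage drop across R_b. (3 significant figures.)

V ≈ 7.50 V

ΣR = 19.6 + 27.3 + 1.18 = 48.08 Ω.
Voltage divider: V = V_CC · (27.30 / 48.08) = 13.2 × 0.5678 = 7.495 V.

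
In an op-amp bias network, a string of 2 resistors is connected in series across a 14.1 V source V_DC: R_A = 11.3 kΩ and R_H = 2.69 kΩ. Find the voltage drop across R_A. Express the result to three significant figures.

V ≈ 11.4 V

Total series resistance ΣR = 11.3 + 2.69 = 13.99 kΩ.
By the voltage-divider rule, V = 14.1 × 11.30/13.99 = 11.39 V.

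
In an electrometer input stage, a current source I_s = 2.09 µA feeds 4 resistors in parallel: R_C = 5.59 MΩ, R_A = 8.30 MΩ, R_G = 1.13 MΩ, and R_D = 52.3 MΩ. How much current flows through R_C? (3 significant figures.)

I ≈ 0.311 µA

Total conductance ΣG = 1/5.59 + 1/8.30 + 1/1.13 + 1/52.3 = 1.203 (units of 1/MΩ).
By the current-divider rule, I = I_s · G_k/ΣG = 2.09 × 0.1486 = 0.3107 µA.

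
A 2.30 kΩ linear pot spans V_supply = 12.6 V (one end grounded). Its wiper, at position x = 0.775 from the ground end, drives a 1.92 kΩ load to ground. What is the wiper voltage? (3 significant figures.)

Split the track: R_lower = x·R_p = 1.782 kΩ, R_upper = (1−x)·R_p = 0.5175 kΩ.
R_L loads the lower segment: effective lower R = 0.9243 kΩ.
Then V_out = V_supply · 0.9243/(0.5175 + 0.9243) = 8.078 V.

V_out ≈ 8.08 V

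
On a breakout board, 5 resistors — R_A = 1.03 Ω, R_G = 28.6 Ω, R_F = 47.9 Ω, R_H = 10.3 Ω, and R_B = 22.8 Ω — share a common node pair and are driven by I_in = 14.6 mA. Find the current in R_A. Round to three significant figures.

Total conductance ΣG = 1/1.03 + 1/28.6 + 1/47.9 + 1/10.3 + 1/22.8 = 1.168 (units of 1/Ω).
By the current-divider rule, I = I_in · G_k/ΣG = 14.6 × 0.8315 = 12.14 mA.

I ≈ 12.1 mA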